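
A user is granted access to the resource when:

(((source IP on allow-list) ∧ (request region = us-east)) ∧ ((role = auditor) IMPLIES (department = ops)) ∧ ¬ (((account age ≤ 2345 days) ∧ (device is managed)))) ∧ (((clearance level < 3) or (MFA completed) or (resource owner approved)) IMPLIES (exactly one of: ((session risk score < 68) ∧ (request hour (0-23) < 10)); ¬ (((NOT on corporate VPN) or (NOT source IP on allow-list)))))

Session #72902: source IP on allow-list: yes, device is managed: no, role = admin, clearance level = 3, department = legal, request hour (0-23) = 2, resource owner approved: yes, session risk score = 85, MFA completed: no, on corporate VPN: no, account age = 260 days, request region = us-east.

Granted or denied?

Denied

Atomic conditions:
  source IP on allow-list: yes → true
  request region = us-east: us-east == us-east is true
  role = auditor: admin == auditor is false
  department = ops: legal == ops is false
  account age ≤ 2345 days: 260 ≤ 2345 is true
  device is managed: no → false
  clearance level < 3: 3 < 3 is false
  MFA completed: no → false
  resource owner approved: yes → true
  session risk score < 68: 85 < 68 is false
  request hour (0-23) < 10: 2 < 10 is true
  NOT on corporate VPN: no → true
  NOT source IP on allow-list: yes → false
Combine:
[1.1] true AND true = true
[1.2] false → false (antecedent false ⇒ implication holds) = true
[1.3.1] true AND false = false
[1.3] NOT false = true
[1] true AND true AND true = true
[2.1] false OR false OR true = true
[2.2.1] false AND true = false
[2.2.2.1] true OR false = true
[2.2.2] NOT true = false
[2.2] exactly-one(false, false) = false
[2] true → false = false
[root] true AND false = false
Overall: false → denied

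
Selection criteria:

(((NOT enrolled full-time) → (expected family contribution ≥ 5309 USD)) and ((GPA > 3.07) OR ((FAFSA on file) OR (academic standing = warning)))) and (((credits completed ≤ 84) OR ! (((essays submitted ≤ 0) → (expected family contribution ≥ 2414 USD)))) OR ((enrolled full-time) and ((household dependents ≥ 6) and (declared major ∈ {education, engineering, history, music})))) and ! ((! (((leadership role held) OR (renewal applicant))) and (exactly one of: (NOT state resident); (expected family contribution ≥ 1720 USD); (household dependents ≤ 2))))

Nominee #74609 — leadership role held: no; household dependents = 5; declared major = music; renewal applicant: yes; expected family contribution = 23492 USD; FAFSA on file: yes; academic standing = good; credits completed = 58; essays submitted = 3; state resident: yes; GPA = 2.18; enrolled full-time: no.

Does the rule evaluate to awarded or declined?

Atomic conditions:
  NOT enrolled full-time: no → true
  expected family contribution ≥ 5309 USD: 23492 ≥ 5309 is true
  GPA > 3.07: 2.18 > 3.07 is false
  FAFSA on file: yes → true
  academic standing = warning: good == warning is false
  credits completed ≤ 84: 58 ≤ 84 is true
  essays submitted ≤ 0: 3 ≤ 0 is false
  expected family contribution ≥ 2414 USD: 23492 ≥ 2414 is true
  enrolled full-time: no → false
  household dependents ≥ 6: 5 ≥ 6 is false
  declared major ∈ {education, engineering, history, music}: music is in the set → true
  leadership role held: no → false
  renewal applicant: yes → true
  NOT state resident: yes → false
  expected family contribution ≥ 1720 USD: 23492 ≥ 1720 is true
  household dependents ≤ 2: 5 ≤ 2 is false
Combine:
[1.1] true → true = true
[1.2.2] true OR false = true
[1.2] false OR true = true
[1] true AND true = true
[2.1.2.1] false → true (antecedent false ⇒ implication holds) = true
[2.1.2] NOT true = false
[2.1] true OR false = true
[2.2.2] false AND true = false
[2.2] false AND false = false
[2] true OR false = true
[3.1.1.1] false OR true = true
[3.1.1] NOT true = false
[3.1.2] exactly-one(false, true, false) = true
[3.1] false AND true = false
[3] NOT false = true
[root] true AND true AND true = true
Overall: true → awarded

Awarded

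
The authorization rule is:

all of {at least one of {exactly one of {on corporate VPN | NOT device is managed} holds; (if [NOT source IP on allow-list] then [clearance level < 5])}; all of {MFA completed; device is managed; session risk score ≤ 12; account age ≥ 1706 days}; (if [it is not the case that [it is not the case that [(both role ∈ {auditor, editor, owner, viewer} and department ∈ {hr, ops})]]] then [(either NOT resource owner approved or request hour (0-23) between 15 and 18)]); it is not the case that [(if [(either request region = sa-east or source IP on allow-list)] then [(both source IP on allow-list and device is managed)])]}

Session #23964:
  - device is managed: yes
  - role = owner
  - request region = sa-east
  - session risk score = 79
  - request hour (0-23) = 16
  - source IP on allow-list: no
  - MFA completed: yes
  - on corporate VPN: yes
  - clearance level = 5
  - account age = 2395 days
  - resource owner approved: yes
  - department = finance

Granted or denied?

Atomic conditions:
  on corporate VPN: yes → true
  NOT device is managed: yes → false
  NOT source IP on allow-list: no → true
  clearance level < 5: 5 < 5 is false
  MFA completed: yes → true
  device is managed: yes → true
  session risk score ≤ 12: 79 ≤ 12 is false
  account age ≥ 1706 days: 2395 ≥ 1706 is true
  role ∈ {auditor, editor, owner, viewer}: owner is in the set → true
  department ∈ {hr, ops}: finance is not in the set → false
  NOT resource owner approved: yes → false
  request hour (0-23) between 15 and 18: 16 in [15, 18] is true
  request region = sa-east: sa-east == sa-east is true
  source IP on allow-list: no → false
Combine:
[1.1] exactly-one(true, false) = true
[1.2] true → false = false
[1] true OR false = true
[2] true AND true AND false AND true = false
[3.1.1.1] true AND false = false
[3.1.1] NOT false = true
[3.1] NOT true = false
[3.2] false OR true = true
[3] false → true (antecedent false ⇒ implication holds) = true
[4.1.1] true OR false = true
[4.1.2] false AND true = false
[4.1] true → false = false
[4] NOT false = true
[root] true AND false AND true AND true = false
Overall: false → denied

Denied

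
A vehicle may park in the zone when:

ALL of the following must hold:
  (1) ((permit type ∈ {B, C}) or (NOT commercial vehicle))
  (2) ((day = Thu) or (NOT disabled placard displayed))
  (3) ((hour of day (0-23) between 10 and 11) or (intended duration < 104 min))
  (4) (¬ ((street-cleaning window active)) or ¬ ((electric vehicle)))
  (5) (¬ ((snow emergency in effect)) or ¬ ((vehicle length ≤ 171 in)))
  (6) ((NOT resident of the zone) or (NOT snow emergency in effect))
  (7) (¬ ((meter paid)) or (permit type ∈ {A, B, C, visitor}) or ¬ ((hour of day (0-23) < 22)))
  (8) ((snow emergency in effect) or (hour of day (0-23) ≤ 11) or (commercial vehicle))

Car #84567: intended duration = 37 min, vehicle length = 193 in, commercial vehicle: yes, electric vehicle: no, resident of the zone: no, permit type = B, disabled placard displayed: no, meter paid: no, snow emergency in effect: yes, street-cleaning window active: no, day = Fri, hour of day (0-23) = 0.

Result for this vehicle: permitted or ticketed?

Permitted

Atomic conditions:
  permit type ∈ {B, C}: B is in the set → true
  NOT commercial vehicle: yes → false
  day = Thu: Fri == Thu is false
  NOT disabled placard displayed: no → true
  hour of day (0-23) between 10 and 11: 0 in [10, 11] is false
  intended duration < 104 min: 37 < 104 is true
  street-cleaning window active: no → false
  electric vehicle: no → false
  snow emergency in effect: yes → true
  vehicle length ≤ 171 in: 193 ≤ 171 is false
  NOT resident of the zone: no → true
  NOT snow emergency in effect: yes → false
  meter paid: no → false
  permit type ∈ {A, B, C, visitor}: B is in the set → true
  hour of day (0-23) < 22: 0 < 22 is true
  hour of day (0-23) ≤ 11: 0 ≤ 11 is true
  commercial vehicle: yes → true
Combine:
[1] true OR false = true
[2] false OR true = true
[3] false OR true = true
[4.1] NOT false = true
[4.2] NOT false = true
[4] true OR true = true
[5.1] NOT true = false
[5.2] NOT false = true
[5] false OR true = true
[6] true OR false = true
[7.1] NOT false = true
[7.3] NOT true = false
[7] true OR true OR false = true
[8] true OR true OR true = true
[root] true AND true AND true AND true AND true AND true AND true AND true = true
Overall: true → permitted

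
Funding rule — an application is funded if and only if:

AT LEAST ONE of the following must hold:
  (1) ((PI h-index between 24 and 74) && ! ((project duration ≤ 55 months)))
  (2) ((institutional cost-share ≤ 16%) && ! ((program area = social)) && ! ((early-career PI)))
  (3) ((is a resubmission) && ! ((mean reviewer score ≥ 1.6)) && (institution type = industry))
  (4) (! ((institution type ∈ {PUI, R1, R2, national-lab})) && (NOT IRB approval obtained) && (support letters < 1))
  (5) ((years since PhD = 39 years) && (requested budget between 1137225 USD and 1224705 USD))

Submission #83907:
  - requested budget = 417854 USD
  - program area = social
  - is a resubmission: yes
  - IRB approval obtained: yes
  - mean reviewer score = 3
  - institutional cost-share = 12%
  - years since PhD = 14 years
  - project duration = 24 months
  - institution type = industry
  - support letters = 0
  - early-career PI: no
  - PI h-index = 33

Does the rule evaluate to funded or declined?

Atomic conditions:
  PI h-index between 24 and 74: 33 in [24, 74] is true
  project duration ≤ 55 months: 24 ≤ 55 is true
  institutional cost-share ≤ 16%: 12 ≤ 16 is true
  program area = social: social == social is true
  early-career PI: no → false
  is a resubmission: yes → true
  mean reviewer score ≥ 1.6: 3 ≥ 1.6 is true
  institution type = industry: industry == industry is true
  institution type ∈ {PUI, R1, R2, national-lab}: industry is not in the set → false
  NOT IRB approval obtained: yes → false
  support letters < 1: 0 < 1 is true
  years since PhD = 39 years: 14 == 39 is false
  requested budget between 1137225 USD and 1224705 USD: 417854 in [1137225, 1224705] is false
Combine:
[1.2] NOT true = false
[1] true AND false = false
[2.2] NOT true = false
[2.3] NOT false = true
[2] true AND false AND true = false
[3.2] NOT true = false
[3] true AND false AND true = false
[4.1] NOT false = true
[4] true AND false AND true = false
[5] false AND false = false
[root] false OR false OR false OR false OR false = false
Overall: false → declined

Declined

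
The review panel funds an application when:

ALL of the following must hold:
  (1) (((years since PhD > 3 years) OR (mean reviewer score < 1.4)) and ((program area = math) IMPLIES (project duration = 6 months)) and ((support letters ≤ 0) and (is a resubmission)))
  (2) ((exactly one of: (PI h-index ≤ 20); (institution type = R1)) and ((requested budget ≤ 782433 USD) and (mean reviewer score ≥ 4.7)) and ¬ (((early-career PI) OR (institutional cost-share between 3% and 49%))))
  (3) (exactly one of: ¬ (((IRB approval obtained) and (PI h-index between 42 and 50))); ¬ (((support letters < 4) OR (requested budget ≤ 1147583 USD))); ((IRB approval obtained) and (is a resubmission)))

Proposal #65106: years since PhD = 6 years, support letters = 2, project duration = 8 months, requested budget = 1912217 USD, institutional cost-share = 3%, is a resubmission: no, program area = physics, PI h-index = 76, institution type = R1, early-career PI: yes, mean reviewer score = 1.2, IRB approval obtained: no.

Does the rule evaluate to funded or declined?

Declined

Atomic conditions:
  years since PhD > 3 years: 6 > 3 is true
  mean reviewer score < 1.4: 1.2 < 1.4 is true
  program area = math: physics == math is false
  project duration = 6 months: 8 == 6 is false
  support letters ≤ 0: 2 ≤ 0 is false
  is a resubmission: no → false
  PI h-index ≤ 20: 76 ≤ 20 is false
  institution type = R1: R1 == R1 is true
  requested budget ≤ 782433 USD: 1912217 ≤ 782433 is false
  mean reviewer score ≥ 4.7: 1.2 ≥ 4.7 is false
  early-career PI: yes → true
  institutional cost-share between 3% and 49%: 3 in [3, 49] is true
  IRB approval obtained: no → false
  PI h-index between 42 and 50: 76 in [42, 50] is false
  support letters < 4: 2 < 4 is true
  requested budget ≤ 1147583 USD: 1912217 ≤ 1147583 is false
Combine:
[1.1] true OR true = true
[1.2] false → false (antecedent false ⇒ implication holds) = true
[1.3] false AND false = false
[1] true AND true AND false = false
[2.1] exactly-one(false, true) = true
[2.2] false AND false = false
[2.3.1] true OR true = true
[2.3] NOT true = false
[2] true AND false AND false = false
[3.1.1] false AND false = false
[3.1] NOT false = true
[3.2.1] true OR false = true
[3.2] NOT true = false
[3.3] false AND false = false
[3] exactly-one(true, false, false) = true
[root] false AND false AND true = false
Overall: false → declined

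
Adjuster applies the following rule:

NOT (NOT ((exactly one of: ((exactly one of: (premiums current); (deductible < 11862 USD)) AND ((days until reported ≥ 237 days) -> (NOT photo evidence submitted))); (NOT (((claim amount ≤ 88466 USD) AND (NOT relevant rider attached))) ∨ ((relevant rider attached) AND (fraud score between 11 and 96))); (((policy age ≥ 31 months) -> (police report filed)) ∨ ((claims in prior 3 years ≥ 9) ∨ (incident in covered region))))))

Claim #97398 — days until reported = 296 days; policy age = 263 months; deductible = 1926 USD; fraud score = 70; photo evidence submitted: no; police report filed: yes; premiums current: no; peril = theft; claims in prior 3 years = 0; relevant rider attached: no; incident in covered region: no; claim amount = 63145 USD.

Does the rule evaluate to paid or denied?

Atomic conditions:
  premiums current: no → false
  deductible < 11862 USD: 1926 < 11862 is true
  days until reported ≥ 237 days: 296 ≥ 237 is true
  NOT photo evidence submitted: no → true
  claim amount ≤ 88466 USD: 63145 ≤ 88466 is true
  NOT relevant rider attached: no → true
  relevant rider attached: no → false
  fraud score between 11 and 96: 70 in [11, 96] is true
  policy age ≥ 31 months: 263 ≥ 31 is true
  police report filed: yes → true
  claims in prior 3 years ≥ 9: 0 ≥ 9 is false
  incident in covered region: no → false
Combine:
[1.1.1.1] exactly-one(false, true) = true
[1.1.1.2] true → true = true
[1.1.1] true AND true = true
[1.1.2.1.1] true AND true = true
[1.1.2.1] NOT true = false
[1.1.2.2] false AND true = false
[1.1.2] false OR false = false
[1.1.3.1] true → true = true
[1.1.3.2] false OR false = false
[1.1.3] true OR false = true
[1.1] exactly-one(true, false, true) = false
[1] NOT false = true
[root] NOT true = false
Overall: false → denied

Denied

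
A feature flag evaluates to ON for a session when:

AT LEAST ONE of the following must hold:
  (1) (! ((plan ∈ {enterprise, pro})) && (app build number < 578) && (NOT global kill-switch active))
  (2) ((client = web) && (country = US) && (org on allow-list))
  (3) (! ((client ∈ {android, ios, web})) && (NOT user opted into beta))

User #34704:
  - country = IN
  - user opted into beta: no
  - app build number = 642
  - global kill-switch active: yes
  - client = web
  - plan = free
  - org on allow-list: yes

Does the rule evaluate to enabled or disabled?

Atomic conditions:
  plan ∈ {enterprise, pro}: free is not in the set → false
  app build number < 578: 642 < 578 is false
  NOT global kill-switch active: yes → false
  client = web: web == web is true
  country = US: IN == US is false
  org on allow-list: yes → true
  client ∈ {android, ios, web}: web is in the set → true
  NOT user opted into beta: no → true
Combine:
[1.1] NOT false = true
[1] true AND false AND false = false
[2] true AND false AND true = false
[3.1] NOT true = false
[3] false AND true = false
[root] false OR false OR false = false
Overall: false → disabled

Disabled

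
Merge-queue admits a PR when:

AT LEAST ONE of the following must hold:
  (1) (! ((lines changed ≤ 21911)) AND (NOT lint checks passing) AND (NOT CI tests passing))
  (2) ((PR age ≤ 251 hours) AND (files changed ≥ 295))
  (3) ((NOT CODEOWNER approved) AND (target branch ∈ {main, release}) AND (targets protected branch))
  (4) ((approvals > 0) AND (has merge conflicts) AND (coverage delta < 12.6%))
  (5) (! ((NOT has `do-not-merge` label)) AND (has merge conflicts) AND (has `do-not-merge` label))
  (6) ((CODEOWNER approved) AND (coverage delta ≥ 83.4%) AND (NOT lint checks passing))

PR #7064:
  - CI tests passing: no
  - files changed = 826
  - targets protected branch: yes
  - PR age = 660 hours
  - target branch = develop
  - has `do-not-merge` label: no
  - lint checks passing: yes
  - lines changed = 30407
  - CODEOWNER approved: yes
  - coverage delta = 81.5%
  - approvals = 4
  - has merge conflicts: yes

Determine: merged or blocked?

Atomic conditions:
  lines changed ≤ 21911: 30407 ≤ 21911 is false
  NOT lint checks passing: yes → false
  NOT CI tests passing: no → true
  PR age ≤ 251 hours: 660 ≤ 251 is false
  files changed ≥ 295: 826 ≥ 295 is true
  NOT CODEOWNER approved: yes → false
  target branch ∈ {main, release}: develop is not in the set → false
  targets protected branch: yes → true
  approvals > 0: 4 > 0 is true
  has merge conflicts: yes → true
  coverage delta < 12.6%: 81.5 < 12.6 is false
  NOT has `do-not-merge` label: no → true
  has `do-not-merge` label: no → false
  CODEOWNER approved: yes → true
  coverage delta ≥ 83.4%: 81.5 ≥ 83.4 is false
Combine:
[1.1] NOT false = true
[1] true AND false AND true = false
[2] false AND true = false
[3] false AND false AND true = false
[4] true AND true AND false = false
[5.1] NOT true = false
[5] false AND true AND false = false
[6] true AND false AND false = false
[root] false OR false OR false OR false OR false OR false = false
Overall: false → blocked

Blocked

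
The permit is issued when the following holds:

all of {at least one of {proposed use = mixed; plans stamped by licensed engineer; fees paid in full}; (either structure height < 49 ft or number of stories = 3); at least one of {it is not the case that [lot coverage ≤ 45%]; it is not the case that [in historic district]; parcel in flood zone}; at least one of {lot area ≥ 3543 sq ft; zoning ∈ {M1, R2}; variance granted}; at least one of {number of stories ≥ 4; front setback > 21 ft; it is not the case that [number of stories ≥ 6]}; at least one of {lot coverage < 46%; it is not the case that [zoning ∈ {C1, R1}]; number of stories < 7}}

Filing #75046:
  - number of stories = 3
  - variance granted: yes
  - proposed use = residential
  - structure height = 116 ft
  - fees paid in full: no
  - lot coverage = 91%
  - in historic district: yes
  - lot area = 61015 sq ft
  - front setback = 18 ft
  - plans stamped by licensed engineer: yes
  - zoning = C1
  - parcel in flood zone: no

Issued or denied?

Atomic conditions:
  proposed use = mixed: residential == mixed is false
  plans stamped by licensed engineer: yes → true
  fees paid in full: no → false
  structure height < 49 ft: 116 < 49 is false
  number of stories = 3: 3 == 3 is true
  lot coverage ≤ 45%: 91 ≤ 45 is false
  in historic district: yes → true
  parcel in flood zone: no → false
  lot area ≥ 3543 sq ft: 61015 ≥ 3543 is true
  zoning ∈ {M1, R2}: C1 is not in the set → false
  variance granted: yes → true
  number of stories ≥ 4: 3 ≥ 4 is false
  front setback > 21 ft: 18 > 21 is false
  number of stories ≥ 6: 3 ≥ 6 is false
  lot coverage < 46%: 91 < 46 is false
  zoning ∈ {C1, R1}: C1 is in the set → true
  number of stories < 7: 3 < 7 is true
Combine:
[1] false OR true OR false = true
[2] false OR true = true
[3.1] NOT false = true
[3.2] NOT true = false
[3] true OR false OR false = true
[4] true OR false OR true = true
[5.3] NOT false = true
[5] false OR false OR true = true
[6.2] NOT true = false
[6] false OR false OR true = true
[root] true AND true AND true AND true AND true AND true = true
Overall: true → issued

Issued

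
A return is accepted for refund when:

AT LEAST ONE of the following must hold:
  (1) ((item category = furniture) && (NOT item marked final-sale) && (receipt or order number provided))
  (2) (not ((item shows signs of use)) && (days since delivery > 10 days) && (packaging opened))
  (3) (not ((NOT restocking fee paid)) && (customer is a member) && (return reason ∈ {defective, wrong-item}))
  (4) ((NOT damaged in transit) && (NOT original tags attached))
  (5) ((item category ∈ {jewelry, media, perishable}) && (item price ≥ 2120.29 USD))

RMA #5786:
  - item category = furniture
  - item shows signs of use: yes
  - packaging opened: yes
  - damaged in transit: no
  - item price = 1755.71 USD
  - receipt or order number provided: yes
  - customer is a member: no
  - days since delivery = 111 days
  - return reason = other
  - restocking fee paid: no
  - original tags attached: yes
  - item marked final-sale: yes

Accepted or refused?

Atomic conditions:
  item category = furniture: furniture == furniture is true
  NOT item marked final-sale: yes → false
  receipt or order number provided: yes → true
  item shows signs of use: yes → true
  days since delivery > 10 days: 111 > 10 is true
  packaging opened: yes → true
  NOT restocking fee paid: no → true
  customer is a member: no → false
  return reason ∈ {defective, wrong-item}: other is not in the set → false
  NOT damaged in transit: no → true
  NOT original tags attached: yes → false
  item category ∈ {jewelry, media, perishable}: furniture is not in the set → false
  item price ≥ 2120.29 USD: 1755.71 ≥ 2120.29 is false
Combine:
[1] true AND false AND true = false
[2.1] NOT true = false
[2] false AND true AND true = false
[3.1] NOT true = false
[3] false AND false AND false = false
[4] true AND false = false
[5] false AND false = false
[root] false OR false OR false OR false OR false = false
Overall: false → refused

Refused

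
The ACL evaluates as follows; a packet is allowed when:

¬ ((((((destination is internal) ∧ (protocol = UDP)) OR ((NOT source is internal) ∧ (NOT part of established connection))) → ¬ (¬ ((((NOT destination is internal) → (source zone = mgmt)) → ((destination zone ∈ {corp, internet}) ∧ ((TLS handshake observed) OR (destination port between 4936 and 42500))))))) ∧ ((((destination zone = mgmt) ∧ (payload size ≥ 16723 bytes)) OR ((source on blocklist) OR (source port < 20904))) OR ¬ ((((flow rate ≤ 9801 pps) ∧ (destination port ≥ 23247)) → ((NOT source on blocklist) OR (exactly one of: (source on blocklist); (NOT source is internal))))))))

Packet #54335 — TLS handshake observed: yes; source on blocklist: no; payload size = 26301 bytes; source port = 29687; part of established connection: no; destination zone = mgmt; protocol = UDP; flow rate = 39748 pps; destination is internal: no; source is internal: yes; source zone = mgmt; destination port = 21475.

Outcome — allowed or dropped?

Atomic conditions:
  destination is internal: no → false
  protocol = UDP: UDP == UDP is true
  NOT source is internal: yes → false
  NOT part of established connection: no → true
  NOT destination is internal: no → true
  source zone = mgmt: mgmt == mgmt is true
  destination zone ∈ {corp, internet}: mgmt is not in the set → false
  TLS handshake observed: yes → true
  destination port between 4936 and 42500: 21475 in [4936, 42500] is true
  destination zone = mgmt: mgmt == mgmt is true
  payload size ≥ 16723 bytes: 26301 ≥ 16723 is true
  source on blocklist: no → false
  source port < 20904: 29687 < 20904 is false
  flow rate ≤ 9801 pps: 39748 ≤ 9801 is false
  destination port ≥ 23247: 21475 ≥ 23247 is false
  NOT source on blocklist: no → true
Combine:
[1.1.1.1] false AND true = false
[1.1.1.2] false AND true = false
[1.1.1] false OR false = false
[1.1.2.1.1.1] true → true = true
[1.1.2.1.1.2.2] true OR true = true
[1.1.2.1.1.2] false AND true = false
[1.1.2.1.1] true → false = false
[1.1.2.1] NOT false = true
[1.1.2] NOT true = false
[1.1] false → false (antecedent false ⇒ implication holds) = true
[1.2.1.1] true AND true = true
[1.2.1.2] false OR false = false
[1.2.1] true OR false = true
[1.2.2.1.1] false AND false = false
[1.2.2.1.2.2] exactly-one(false, false) = false
[1.2.2.1.2] true OR false = true
[1.2.2.1] false → true (antecedent false ⇒ implication holds) = true
[1.2.2] NOT true = false
[1.2] true OR false = true
[1] true AND true = true
[root] NOT true = false
Overall: false → dropped

Dropped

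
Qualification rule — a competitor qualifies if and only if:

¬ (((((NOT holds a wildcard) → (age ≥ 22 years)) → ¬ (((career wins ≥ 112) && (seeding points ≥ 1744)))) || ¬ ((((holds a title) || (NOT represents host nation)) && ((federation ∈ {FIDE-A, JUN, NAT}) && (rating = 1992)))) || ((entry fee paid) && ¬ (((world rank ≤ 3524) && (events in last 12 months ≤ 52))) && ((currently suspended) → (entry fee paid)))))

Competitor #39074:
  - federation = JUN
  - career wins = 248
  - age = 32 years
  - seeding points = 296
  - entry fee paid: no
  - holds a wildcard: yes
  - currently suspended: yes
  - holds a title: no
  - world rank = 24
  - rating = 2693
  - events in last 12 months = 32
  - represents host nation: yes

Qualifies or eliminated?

Atomic conditions:
  NOT holds a wildcard: yes → false
  age ≥ 22 years: 32 ≥ 22 is true
  career wins ≥ 112: 248 ≥ 112 is true
  seeding points ≥ 1744: 296 ≥ 1744 is false
  holds a title: no → false
  NOT represents host nation: yes → false
  federation ∈ {FIDE-A, JUN, NAT}: JUN is in the set → true
  rating = 1992: 2693 == 1992 is false
  entry fee paid: no → false
  world rank ≤ 3524: 24 ≤ 3524 is true
  events in last 12 months ≤ 52: 32 ≤ 52 is true
  currently suspended: yes → true
Combine:
[1.1.1] false → true (antecedent false ⇒ implication holds) = true
[1.1.2.1] true AND false = false
[1.1.2] NOT false = true
[1.1] true → true = true
[1.2.1.1] false OR false = false
[1.2.1.2] true AND false = false
[1.2.1] false AND false = false
[1.2] NOT false = true
[1.3.2.1] true AND true = true
[1.3.2] NOT true = false
[1.3.3] true → false = false
[1.3] false AND false AND false = false
[1] true OR true OR false = true
[root] NOT true = false
Overall: false → eliminated

Eliminated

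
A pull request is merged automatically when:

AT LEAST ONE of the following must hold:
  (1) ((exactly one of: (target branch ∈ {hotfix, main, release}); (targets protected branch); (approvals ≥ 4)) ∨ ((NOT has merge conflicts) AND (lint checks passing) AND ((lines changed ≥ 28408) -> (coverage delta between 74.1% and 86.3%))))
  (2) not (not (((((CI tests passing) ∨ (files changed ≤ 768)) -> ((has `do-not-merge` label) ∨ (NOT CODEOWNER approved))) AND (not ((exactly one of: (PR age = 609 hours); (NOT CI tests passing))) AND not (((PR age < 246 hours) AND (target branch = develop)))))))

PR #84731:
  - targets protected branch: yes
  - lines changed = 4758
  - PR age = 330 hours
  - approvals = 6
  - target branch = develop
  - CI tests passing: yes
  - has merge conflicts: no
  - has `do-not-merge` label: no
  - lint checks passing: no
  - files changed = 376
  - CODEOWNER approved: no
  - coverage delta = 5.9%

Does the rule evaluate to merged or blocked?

Atomic conditions:
  target branch ∈ {hotfix, main, release}: develop is not in the set → false
  targets protected branch: yes → true
  approvals ≥ 4: 6 ≥ 4 is true
  NOT has merge conflicts: no → true
  lint checks passing: no → false
  lines changed ≥ 28408: 4758 ≥ 28408 is false
  coverage delta between 74.1% and 86.3%: 5.9 in [74.1, 86.3] is false
  CI tests passing: yes → true
  files changed ≤ 768: 376 ≤ 768 is true
  has `do-not-merge` label: no → false
  NOT CODEOWNER approved: no → true
  PR age = 609 hours: 330 == 609 is false
  NOT CI tests passing: yes → false
  PR age < 246 hours: 330 < 246 is false
  target branch = develop: develop == develop is true
Combine:
[1.1] exactly-one(false, true, true) = false
[1.2.3] false → false (antecedent false ⇒ implication holds) = true
[1.2] true AND false AND true = false
[1] false OR false = false
[2.1.1.1.1] true OR true = true
[2.1.1.1.2] false OR true = true
[2.1.1.1] true → true = true
[2.1.1.2.1.1] exactly-one(false, false) = false
[2.1.1.2.1] NOT false = true
[2.1.1.2.2.1] false AND true = false
[2.1.1.2.2] NOT false = true
[2.1.1.2] true AND true = true
[2.1.1] true AND true = true
[2.1] NOT true = false
[2] NOT false = true
[root] false OR true = true
Overall: true → merged

Merged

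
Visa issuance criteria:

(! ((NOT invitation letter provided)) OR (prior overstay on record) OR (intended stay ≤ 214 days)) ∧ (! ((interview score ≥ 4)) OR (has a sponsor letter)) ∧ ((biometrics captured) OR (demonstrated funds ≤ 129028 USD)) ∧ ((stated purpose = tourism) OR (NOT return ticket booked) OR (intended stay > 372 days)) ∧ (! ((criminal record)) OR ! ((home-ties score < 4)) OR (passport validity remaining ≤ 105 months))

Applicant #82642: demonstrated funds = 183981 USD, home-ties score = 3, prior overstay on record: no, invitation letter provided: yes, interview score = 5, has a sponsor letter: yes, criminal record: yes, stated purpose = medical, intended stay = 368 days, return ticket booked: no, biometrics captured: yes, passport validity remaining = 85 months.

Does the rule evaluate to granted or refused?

Atomic conditions:
  NOT invitation letter provided: yes → false
  prior overstay on record: no → false
  intended stay ≤ 214 days: 368 ≤ 214 is false
  interview score ≥ 4: 5 ≥ 4 is true
  has a sponsor letter: yes → true
  biometrics captured: yes → true
  demonstrated funds ≤ 129028 USD: 183981 ≤ 129028 is false
  stated purpose = tourism: medical == tourism is false
  NOT return ticket booked: no → true
  intended stay > 372 days: 368 > 372 is false
  criminal record: yes → true
  home-ties score < 4: 3 < 4 is true
  passport validity remaining ≤ 105 months: 85 ≤ 105 is true
Combine:
[1.1] NOT false = true
[1] true OR false OR false = true
[2.1] NOT true = false
[2] false OR true = true
[3] true OR false = true
[4] false OR true OR false = true
[5.1] NOT true = false
[5.2] NOT true = false
[5] false OR false OR true = true
[root] true AND true AND true AND true AND true = true
Overall: true → granted

Granted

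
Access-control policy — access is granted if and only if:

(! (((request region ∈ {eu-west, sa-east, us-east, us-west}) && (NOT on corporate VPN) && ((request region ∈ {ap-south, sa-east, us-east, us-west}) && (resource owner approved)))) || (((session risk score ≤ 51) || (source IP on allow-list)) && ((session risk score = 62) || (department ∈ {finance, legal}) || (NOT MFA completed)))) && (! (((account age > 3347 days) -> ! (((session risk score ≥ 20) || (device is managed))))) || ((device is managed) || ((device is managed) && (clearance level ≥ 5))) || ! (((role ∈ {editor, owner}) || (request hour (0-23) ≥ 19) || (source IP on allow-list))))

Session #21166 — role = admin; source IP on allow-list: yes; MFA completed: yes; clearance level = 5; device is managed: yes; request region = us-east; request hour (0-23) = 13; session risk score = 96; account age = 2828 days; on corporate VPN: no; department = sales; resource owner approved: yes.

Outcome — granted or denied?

Atomic conditions:
  request region ∈ {eu-west, sa-east, us-east, us-west}: us-east is in the set → true
  NOT on corporate VPN: no → true
  request region ∈ {ap-south, sa-east, us-east, us-west}: us-east is in the set → true
  resource owner approved: yes → true
  session risk score ≤ 51: 96 ≤ 51 is false
  source IP on allow-list: yes → true
  session risk score = 62: 96 == 62 is false
  department ∈ {finance, legal}: sales is not in the set → false
  NOT MFA completed: yes → false
  account age > 3347 days: 2828 > 3347 is false
  session risk score ≥ 20: 96 ≥ 20 is true
  device is managed: yes → true
  clearance level ≥ 5: 5 ≥ 5 is true
  role ∈ {editor, owner}: admin is not in the set → false
  request hour (0-23) ≥ 19: 13 ≥ 19 is false
Combine:
[1.1.1.3] true AND true = true
[1.1.1] true AND true AND true = true
[1.1] NOT true = false
[1.2.1] false OR true = true
[1.2.2] false OR false OR false = false
[1.2] true AND false = false
[1] false OR false = false
[2.1.1.2.1] true OR true = true
[2.1.1.2] NOT true = false
[2.1.1] false → false (antecedent false ⇒ implication holds) = true
[2.1] NOT true = false
[2.2.2] true AND true = true
[2.2] true OR true = true
[2.3.1] false OR false OR true = true
[2.3] NOT true = false
[2] false OR true OR false = true
[root] false AND true = false
Overall: false → denied

Denied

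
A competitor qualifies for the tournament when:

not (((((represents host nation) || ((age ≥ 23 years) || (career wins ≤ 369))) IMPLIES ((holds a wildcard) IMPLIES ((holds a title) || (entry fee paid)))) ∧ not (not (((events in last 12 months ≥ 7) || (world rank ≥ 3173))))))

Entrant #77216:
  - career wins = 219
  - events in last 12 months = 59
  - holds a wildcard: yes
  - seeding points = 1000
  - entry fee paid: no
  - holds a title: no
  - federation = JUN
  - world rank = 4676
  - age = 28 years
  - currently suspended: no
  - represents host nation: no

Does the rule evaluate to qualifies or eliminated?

Atomic conditions:
  represents host nation: no → false
  age ≥ 23 years: 28 ≥ 23 is true
  career wins ≤ 369: 219 ≤ 369 is true
  holds a wildcard: yes → true
  holds a title: no → false
  entry fee paid: no → false
  events in last 12 months ≥ 7: 59 ≥ 7 is true
  world rank ≥ 3173: 4676 ≥ 3173 is true
Combine:
[1.1.1.2] true OR true = true
[1.1.1] false OR true = true
[1.1.2.2] false OR false = false
[1.1.2] true → false = false
[1.1] true → false = false
[1.2.1.1] true OR true = true
[1.2.1] NOT true = false
[1.2] NOT false = true
[1] false AND true = false
[root] NOT false = true
Overall: true → qualifies

Qualifies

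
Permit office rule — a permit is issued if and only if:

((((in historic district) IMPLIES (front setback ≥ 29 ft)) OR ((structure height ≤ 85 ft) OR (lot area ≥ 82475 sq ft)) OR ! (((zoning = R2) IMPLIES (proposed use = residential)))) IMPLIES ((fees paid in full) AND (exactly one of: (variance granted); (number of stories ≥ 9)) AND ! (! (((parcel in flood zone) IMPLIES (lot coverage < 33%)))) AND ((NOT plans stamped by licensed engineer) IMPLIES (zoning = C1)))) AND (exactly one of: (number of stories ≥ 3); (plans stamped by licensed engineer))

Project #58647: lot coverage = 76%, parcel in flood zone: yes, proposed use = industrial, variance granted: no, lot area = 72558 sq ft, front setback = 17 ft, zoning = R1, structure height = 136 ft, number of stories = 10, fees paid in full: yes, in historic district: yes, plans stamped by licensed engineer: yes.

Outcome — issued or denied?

Denied

Atomic conditions:
  in historic district: yes → true
  front setback ≥ 29 ft: 17 ≥ 29 is false
  structure height ≤ 85 ft: 136 ≤ 85 is false
  lot area ≥ 82475 sq ft: 72558 ≥ 82475 is false
  zoning = R2: R1 == R2 is false
  proposed use = residential: industrial == residential is false
  fees paid in full: yes → true
  variance granted: no → false
  number of stories ≥ 9: 10 ≥ 9 is true
  parcel in flood zone: yes → true
  lot coverage < 33%: 76 < 33 is false
  NOT plans stamped by licensed engineer: yes → false
  zoning = C1: R1 == C1 is false
  number of stories ≥ 3: 10 ≥ 3 is true
  plans stamped by licensed engineer: yes → true
Combine:
[1.1.1] true → false = false
[1.1.2] false OR false = false
[1.1.3.1] false → false (antecedent false ⇒ implication holds) = true
[1.1.3] NOT true = false
[1.1] false OR false OR false = false
[1.2.2] exactly-one(false, true) = true
[1.2.3.1.1] true → false = false
[1.2.3.1] NOT false = true
[1.2.3] NOT true = false
[1.2.4] false → false (antecedent false ⇒ implication holds) = true
[1.2] true AND true AND false AND true = false
[1] false → false (antecedent false ⇒ implication holds) = true
[2] exactly-one(true, true) = false
[root] true AND false = false
Overall: false → denied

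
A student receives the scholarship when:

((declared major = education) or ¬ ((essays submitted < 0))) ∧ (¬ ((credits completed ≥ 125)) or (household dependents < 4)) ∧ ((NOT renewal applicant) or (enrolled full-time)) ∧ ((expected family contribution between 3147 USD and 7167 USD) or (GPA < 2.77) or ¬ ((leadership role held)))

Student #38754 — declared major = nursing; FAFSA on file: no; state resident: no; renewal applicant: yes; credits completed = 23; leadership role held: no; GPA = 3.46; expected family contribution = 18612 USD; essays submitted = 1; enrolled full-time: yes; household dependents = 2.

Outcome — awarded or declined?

Atomic conditions:
  declared major = education: nursing == education is false
  essays submitted < 0: 1 < 0 is false
  credits completed ≥ 125: 23 ≥ 125 is false
  household dependents < 4: 2 < 4 is true
  NOT renewal applicant: yes → false
  enrolled full-time: yes → true
  expected family contribution between 3147 USD and 7167 USD: 18612 in [3147, 7167] is false
  GPA < 2.77: 3.46 < 2.77 is false
  leadership role held: no → false
Combine:
[1.2] NOT false = true
[1] false OR true = true
[2.1] NOT false = true
[2] true OR true = true
[3] false OR true = true
[4.3] NOT false = true
[4] false OR false OR true = true
[root] true AND true AND true AND true = true
Overall: true → awarded

Awarded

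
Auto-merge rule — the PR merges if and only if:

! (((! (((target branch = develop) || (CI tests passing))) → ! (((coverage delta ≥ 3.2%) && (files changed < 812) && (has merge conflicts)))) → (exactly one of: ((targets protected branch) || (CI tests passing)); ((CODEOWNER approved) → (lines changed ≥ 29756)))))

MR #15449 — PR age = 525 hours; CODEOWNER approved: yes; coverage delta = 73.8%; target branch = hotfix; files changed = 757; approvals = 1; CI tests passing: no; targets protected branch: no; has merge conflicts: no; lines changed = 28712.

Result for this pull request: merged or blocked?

Merged

Atomic conditions:
  target branch = develop: hotfix == develop is false
  CI tests passing: no → false
  coverage delta ≥ 3.2%: 73.8 ≥ 3.2 is true
  files changed < 812: 757 < 812 is true
  has merge conflicts: no → false
  targets protected branch: no → false
  CODEOWNER approved: yes → true
  lines changed ≥ 29756: 28712 ≥ 29756 is false
Combine:
[1.1.1.1] false OR false = false
[1.1.1] NOT false = true
[1.1.2.1] true AND true AND false = false
[1.1.2] NOT false = true
[1.1] true → true = true
[1.2.1] false OR false = false
[1.2.2] true → false = false
[1.2] exactly-one(false, false) = false
[1] true → false = false
[root] NOT false = true
Overall: true → merged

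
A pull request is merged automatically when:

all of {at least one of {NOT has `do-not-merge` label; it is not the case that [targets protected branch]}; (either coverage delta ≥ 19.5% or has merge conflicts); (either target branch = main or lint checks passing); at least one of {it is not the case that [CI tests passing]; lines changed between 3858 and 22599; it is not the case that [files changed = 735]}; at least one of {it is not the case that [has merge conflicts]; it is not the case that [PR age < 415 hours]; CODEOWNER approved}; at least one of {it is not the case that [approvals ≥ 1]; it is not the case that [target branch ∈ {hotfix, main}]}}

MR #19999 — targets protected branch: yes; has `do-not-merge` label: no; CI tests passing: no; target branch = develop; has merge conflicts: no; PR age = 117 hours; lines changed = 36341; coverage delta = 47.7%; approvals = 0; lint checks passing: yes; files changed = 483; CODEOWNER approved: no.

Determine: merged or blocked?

Atomic conditions:
  NOT has `do-not-merge` label: no → true
  targets protected branch: yes → true
  coverage delta ≥ 19.5%: 47.7 ≥ 19.5 is true
  has merge conflicts: no → false
  target branch = main: develop == main is false
  lint checks passing: yes → true
  CI tests passing: no → false
  lines changed between 3858 and 22599: 36341 in [3858, 22599] is false
  files changed = 735: 483 == 735 is false
  PR age < 415 hours: 117 < 415 is true
  CODEOWNER approved: no → false
  approvals ≥ 1: 0 ≥ 1 is false
  target branch ∈ {hotfix, main}: develop is not in the set → false
Combine:
[1.2] NOT true = false
[1] true OR false = true
[2] true OR false = true
[3] false OR true = true
[4.1] NOT false = true
[4.3] NOT false = true
[4] true OR false OR true = true
[5.1] NOT false = true
[5.2] NOT true = false
[5] true OR false OR false = true
[6.1] NOT false = true
[6.2] NOT false = true
[6] true OR true = true
[root] true AND true AND true AND true AND true AND true = true
Overall: true → merged

Merged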